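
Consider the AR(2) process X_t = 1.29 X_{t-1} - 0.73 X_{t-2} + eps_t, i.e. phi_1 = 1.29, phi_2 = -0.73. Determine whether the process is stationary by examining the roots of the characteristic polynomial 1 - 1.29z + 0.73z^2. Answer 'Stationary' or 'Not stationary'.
\text{Stationary}

The AR(p) characteristic polynomial is P(z) = 1 - 1.29z + 0.73z^2.
Stationarity requires all roots to lie outside the unit circle, i.e. |z| > 1 for every root.
Set 1 + (-1.29) z + (0.73) z^2 = 0, i.e. a z^2 + b z + c = 0 with a = 0.73, b = -1.29, c = 1.
Discriminant D = b^2 - 4ac = (-1.29)^2 - 4*(0.73)*1 = 1.6641 - (2.92) = -1.2559.
D < 0, so the roots are the complex-conjugate pair z = (-b +/- i sqrt(-D)) / (2a) = 0.8836 +/- 0.7676i.
For a conjugate pair |z|^2 = z * conj(z) = (product of roots) = c/a = 1/(0.73) = 1.369863, so |z| = sqrt(1.369863) = 1.1704 for both roots.
Moduli of all roots: 1.1704, 1.1704.
All moduli strictly greater than 1? Yes.
Verdict: Stationary.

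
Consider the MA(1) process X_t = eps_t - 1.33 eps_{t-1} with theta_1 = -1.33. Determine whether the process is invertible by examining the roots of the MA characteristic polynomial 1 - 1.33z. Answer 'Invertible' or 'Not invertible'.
\text{Not invertible}

The MA(q) characteristic polynomial is P(z) = 1 - 1.33z.
Invertibility requires all roots to lie outside the unit circle, i.e. |z| > 1 for every root.
This is linear in z: 1 + (-1.33) z = 0  =>  z = -1/(-1.33) = 0.75188,  |z| = 0.75188.
Moduli of all roots: 0.7519.
All moduli strictly greater than 1? No.
Verdict: Not invertible.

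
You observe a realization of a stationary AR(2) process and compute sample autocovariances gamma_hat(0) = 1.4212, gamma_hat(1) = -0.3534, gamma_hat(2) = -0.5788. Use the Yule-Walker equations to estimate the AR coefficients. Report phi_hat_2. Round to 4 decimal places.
\hat\phi_{2} = -0.5000

The Yule-Walker equations for an AR(p) process read, in matrix form,
  Gamma_p phi = r_p,   with   (Gamma_p)_{ij} = gamma(|i - j|),
                       (r_p)_i = gamma(i),   i,j = 1..p.
Substitute the sample gammas (Toeplitz matrix and right-hand side of size 2):
  Gamma_p = [[1.4212, -0.3534], [-0.3534, 1.4212]]
  r_p     = [-0.3534, -0.5788]
Written out:
  1.4212 phi_1 - 0.3534 phi_2 = -0.3534
  -0.3534 phi_1 + 1.4212 phi_2 = -0.5788
Solve by Cramer's rule:
  det = gamma(0)^2 - gamma(1)^2 = (1.4212)^2 - (-0.3534)^2 = 2.01980944 - 0.12489156 = 1.89491788
  phi_hat_1 = [gamma(1) gamma(0) - gamma(1) gamma(2)] / det = [(-0.3534)(1.4212) - (-0.3534)(-0.5788)] / 1.89491788 = -0.7068 / 1.89491788 = -0.373
  phi_hat_2 = [gamma(0) gamma(2) - gamma(1)^2] / det = [(1.4212)(-0.5788) - (-0.3534)^2] / 1.89491788 = -0.94748212 / 1.89491788 = -0.5
So phi_hat = [-0.3730, -0.5000].
Therefore phi_hat_2 = -0.5000.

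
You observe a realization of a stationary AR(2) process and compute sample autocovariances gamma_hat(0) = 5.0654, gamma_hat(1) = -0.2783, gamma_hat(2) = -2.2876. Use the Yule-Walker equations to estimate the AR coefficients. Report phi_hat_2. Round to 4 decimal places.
\hat\phi_{2} = -0.4560

The Yule-Walker equations for an AR(p) process read, in matrix form,
  Gamma_p phi = r_p,   with   (Gamma_p)_{ij} = gamma(|i - j|),
                       (r_p)_i = gamma(i),   i,j = 1..p.
Substitute the sample gammas (Toeplitz matrix and right-hand side of size 2):
  Gamma_p = [[5.0654, -0.2783], [-0.2783, 5.0654]]
  r_p     = [-0.2783, -2.2876]
Written out:
  5.0654 phi_1 - 0.2783 phi_2 = -0.2783
  -0.2783 phi_1 + 5.0654 phi_2 = -2.2876
Solve by Cramer's rule:
  det = gamma(0)^2 - gamma(1)^2 = (5.0654)^2 - (-0.2783)^2 = 25.65827716 - 0.07745089 = 25.58082627
  phi_hat_1 = [gamma(1) gamma(0) - gamma(1) gamma(2)] / det = [(-0.2783)(5.0654) - (-0.2783)(-2.2876)] / 25.58082627 = -2.0463399 / 25.58082627 = -0.08
  phi_hat_2 = [gamma(0) gamma(2) - gamma(1)^2] / det = [(5.0654)(-2.2876) - (-0.2783)^2] / 25.58082627 = -11.66505993 / 25.58082627 = -0.456
So phi_hat = [-0.0800, -0.4560].
Therefore phi_hat_2 = -0.4560.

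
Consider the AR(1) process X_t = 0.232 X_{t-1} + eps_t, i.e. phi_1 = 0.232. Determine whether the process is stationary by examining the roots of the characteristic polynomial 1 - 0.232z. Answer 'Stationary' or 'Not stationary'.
\text{Stationary}

The AR(p) characteristic polynomial is P(z) = 1 - 0.232z.
Stationarity requires all roots to lie outside the unit circle, i.e. |z| > 1 for every root.
This is linear in z: 1 + (-0.232) z = 0  =>  z = -1/(-0.232) = 4.310345,  |z| = 4.310345.
Moduli of all roots: 4.3103.
All moduli strictly greater than 1? Yes.
Verdict: Stationary.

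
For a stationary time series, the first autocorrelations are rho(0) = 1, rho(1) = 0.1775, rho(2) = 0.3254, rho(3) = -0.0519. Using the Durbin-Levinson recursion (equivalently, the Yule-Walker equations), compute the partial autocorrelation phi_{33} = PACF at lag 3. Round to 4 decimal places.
\phi_{33} = -0.1660

The PACF at lag k is phi_{kk}, the last component of the solution
to the Yule-Walker system G_k phi = r_k where
  (G_k)_{ij} = rho(|i - j|), (r_k)_i = rho(i), i,j = 1..k.
Equivalently, Durbin-Levinson gives phi_{kk} iteratively:
  phi_{11} = rho(1)
  phi_{kk} = [rho(k) - sum_{j=1..k-1} phi_{k-1,j} rho(k-j)]
            / [1 - sum_{j=1..k-1} phi_{k-1,j} rho(j)],
  phi_{k,j} = phi_{k-1,j} - phi_{kk} phi_{k-1,k-j},  j = 1..k-1.
Step k = 1:
  phi_11 = rho(1) = 0.1775.
Step k = 2:
  phi_22 = [rho(2) - phi_11 rho(1)] / [1 - phi_11 rho(1)] = [0.3254 - (0.1775)(0.1775)] / [1 - (0.1775)(0.1775)]
         = 0.29389375 / 0.96849375 = 0.303454.
  Update: phi_21 = phi_11 - phi_22 phi_11 = 0.1775 - (0.303454)(0.1775) = 0.123637.
Step k = 3:
  phi_33 = [rho(3) - phi_21 rho(2) - phi_22 rho(1)] / [1 - phi_21 rho(1) - phi_22 rho(2)]
    numerator   = -0.0519 - (0.123637)(0.3254) - (0.303454)(0.1775) = -0.14599459
    denominator = 1 - (0.123637)(0.1775) - (0.303454)(0.3254) = 0.87931038
  phi_33 = -0.14599459 / 0.87931038 = -0.166.
Therefore phi_{33} = -0.1660.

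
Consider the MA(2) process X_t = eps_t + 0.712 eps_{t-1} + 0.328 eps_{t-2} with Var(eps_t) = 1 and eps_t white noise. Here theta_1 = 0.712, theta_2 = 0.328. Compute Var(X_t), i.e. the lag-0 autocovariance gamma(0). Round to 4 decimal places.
\gamma(0) = 1.6145

For an MA(q) process X_t = eps_t + sum_i theta_i eps_{t-i} with
Var(eps_t) = sigma^2, the variance is
  gamma(0) = sigma^2 * (1 + sum_i theta_i^2).
  sum_i theta_i^2 = (0.712)^2 + (0.328)^2 = 0.506944 + 0.107584 = 0.614528.
  gamma(0) = 1 * (1 + 0.614528) = 1 * 1.614528 = 1.614528, which rounds to 1.6145.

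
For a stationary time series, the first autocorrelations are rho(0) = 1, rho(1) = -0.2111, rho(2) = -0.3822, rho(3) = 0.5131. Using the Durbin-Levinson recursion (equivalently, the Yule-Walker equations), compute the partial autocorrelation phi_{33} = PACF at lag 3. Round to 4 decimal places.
\phi_{33} = 0.3950

The PACF at lag k is phi_{kk}, the last component of the solution
to the Yule-Walker system G_k phi = r_k where
  (G_k)_{ij} = rho(|i - j|), (r_k)_i = rho(i), i,j = 1..k.
Equivalently, Durbin-Levinson gives phi_{kk} iteratively:
  phi_{11} = rho(1)
  phi_{kk} = [rho(k) - sum_{j=1..k-1} phi_{k-1,j} rho(k-j)]
            / [1 - sum_{j=1..k-1} phi_{k-1,j} rho(j)],
  phi_{k,j} = phi_{k-1,j} - phi_{kk} phi_{k-1,k-j},  j = 1..k-1.
Step k = 1:
  phi_11 = rho(1) = -0.2111.
Step k = 2:
  phi_22 = [rho(2) - phi_11 rho(1)] / [1 - phi_11 rho(1)] = [-0.3822 - (-0.2111)(-0.2111)] / [1 - (-0.2111)(-0.2111)]
         = -0.42676321 / 0.95543679 = -0.446668.
  Update: phi_21 = phi_11 - phi_22 phi_11 = -0.2111 - (-0.446668)(-0.2111) = -0.305392.
Step k = 3:
  phi_33 = [rho(3) - phi_21 rho(2) - phi_22 rho(1)] / [1 - phi_21 rho(1) - phi_22 rho(2)]
    numerator   = 0.5131 - (-0.305392)(-0.3822) - (-0.446668)(-0.2111) = 0.30208766
    denominator = 1 - (-0.305392)(-0.2111) - (-0.446668)(-0.3822) = 0.76481524
  phi_33 = 0.30208766 / 0.76481524 = 0.395.
Therefore phi_{33} = 0.3950.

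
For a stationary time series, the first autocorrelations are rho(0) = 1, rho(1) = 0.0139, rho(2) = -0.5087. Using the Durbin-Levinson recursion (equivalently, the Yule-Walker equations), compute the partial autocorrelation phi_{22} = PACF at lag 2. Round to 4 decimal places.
\phi_{22} = -0.5090

The PACF at lag k is phi_{kk}, the last component of the solution
to the Yule-Walker system G_k phi = r_k where
  (G_k)_{ij} = rho(|i - j|), (r_k)_i = rho(i), i,j = 1..k.
Equivalently, Durbin-Levinson gives phi_{kk} iteratively:
  phi_{11} = rho(1)
  phi_{kk} = [rho(k) - sum_{j=1..k-1} phi_{k-1,j} rho(k-j)]
            / [1 - sum_{j=1..k-1} phi_{k-1,j} rho(j)],
  phi_{k,j} = phi_{k-1,j} - phi_{kk} phi_{k-1,k-j},  j = 1..k-1.
Step k = 1:
  phi_11 = rho(1) = 0.0139.
Step k = 2:
  phi_22 = [rho(2) - phi_11 rho(1)] / [1 - phi_11 rho(1)] = [-0.5087 - (0.0139)(0.0139)] / [1 - (0.0139)(0.0139)]
         = -0.50889321 / 0.99980679 = -0.509.
Therefore phi_{22} = -0.5090.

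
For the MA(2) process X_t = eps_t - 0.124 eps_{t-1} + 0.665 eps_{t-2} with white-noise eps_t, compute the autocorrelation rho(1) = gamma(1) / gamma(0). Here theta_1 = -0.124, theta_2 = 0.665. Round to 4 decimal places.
\rho(1) = -0.1416

For an MA(q) process with theta_0 = 1, the autocovariance is
  gamma(k) = sigma^2 * sum_{i=0..q-k} theta_i * theta_{i+k},
and rho(k) = gamma(k) / gamma(0). Sigma^2 cancels.
  numerator   = (1)*(-0.124) + (-0.124)*(0.665) = -0.20646.
  denominator = (1)^2 + (-0.124)^2 + (0.665)^2 = 1.457601.
  rho(1) = -0.20646 / 1.457601 = -0.1416.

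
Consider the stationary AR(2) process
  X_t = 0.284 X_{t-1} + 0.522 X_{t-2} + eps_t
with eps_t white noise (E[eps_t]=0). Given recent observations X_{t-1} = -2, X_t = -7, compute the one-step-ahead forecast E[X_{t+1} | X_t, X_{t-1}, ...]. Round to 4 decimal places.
E[X_{t+1} \mid \mathcal F_t] = -3.0320

For an AR(p) model X_t = c + sum_i phi_i X_{t-i} + eps_t, the
one-step-ahead conditional mean is
  E[X_{t+1} | X_t, ...] = c + sum_i phi_i X_{t+1-i}.
Substitute known values:
  E[X_{t+1} | ...] = (0.284) * (-7) + (0.522) * (-2)
                   = -3.0320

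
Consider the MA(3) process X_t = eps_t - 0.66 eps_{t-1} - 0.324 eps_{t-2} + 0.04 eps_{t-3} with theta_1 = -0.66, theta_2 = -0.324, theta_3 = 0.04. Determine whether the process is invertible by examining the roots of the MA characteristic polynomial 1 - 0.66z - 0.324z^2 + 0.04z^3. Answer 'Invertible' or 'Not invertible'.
\text{Invertible}

The MA(q) characteristic polynomial is P(z) = 1 - 0.66z - 0.324z^2 + 0.04z^3.
Invertibility requires all roots to lie outside the unit circle, i.e. |z| > 1 for every root.
Degree 3: look for a simple real root z0 first, then factor out (1 - z/z0) and solve the remaining quadratic.
Testing z0 = -2.5: P(-2.5) = 1 + (-0.66)(-2.5) + (-0.324)(-2.5)^2 + (0.04)(-2.5)^3
  = 1 + (1.65) + (-2.025) + (-0.625) = 0.  So z_0 = -2.5 is a root, |z_0| = 2.5.
Divide out the factor (1 + 0.4 z) = (1 - z/z0) (since 1/z0 = -0.4):
  P(z) = (1 + 0.4 z)(1 + (-1.06) z + (0.1) z^2)
  [check: z-coef -1.06 - (-0.4) = -0.66; z^2-coef 0.1 - (-0.4)(-1.06) = -0.324; z^3-coef -(-0.4)(0.1) = 0.04.]
Remaining roots from the quadratic factor 1 + (-1.06) z + (0.1) z^2:
  Set 1 + (-1.06) z + (0.1) z^2 = 0, i.e. a z^2 + b z + c = 0 with a = 0.1, b = -1.06, c = 1.
  Discriminant D = b^2 - 4ac = (-1.06)^2 - 4*(0.1)*1 = 1.1236 - (0.4) = 0.7236.
  D >= 0, so the roots are real: z = (-b +/- sqrt(D)) / (2a) = (1.06 +/- 0.850647) / (0.2).
    z_1 = (1.06 + 0.850647) / (0.2) = 9.5532,   |z_1| = 9.5532.
    z_2 = (1.06 - 0.850647) / (0.2) = 1.0468,   |z_2| = 1.0468.
Moduli of all roots: 2.5000, 9.5532, 1.0468.
All moduli strictly greater than 1? Yes.
Verdict: Invertible.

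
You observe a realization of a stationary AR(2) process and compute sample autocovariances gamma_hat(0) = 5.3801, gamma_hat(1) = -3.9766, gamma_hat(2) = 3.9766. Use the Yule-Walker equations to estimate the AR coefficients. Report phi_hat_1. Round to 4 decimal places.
\hat\phi_{1} = -0.4250

The Yule-Walker equations for an AR(p) process read, in matrix form,
  Gamma_p phi = r_p,   with   (Gamma_p)_{ij} = gamma(|i - j|),
                       (r_p)_i = gamma(i),   i,j = 1..p.
Substitute the sample gammas (Toeplitz matrix and right-hand side of size 2):
  Gamma_p = [[5.3801, -3.9766], [-3.9766, 5.3801]]
  r_p     = [-3.9766, 3.9766]
Written out:
  5.3801 phi_1 - 3.9766 phi_2 = -3.9766
  -3.9766 phi_1 + 5.3801 phi_2 = 3.9766
Solve by Cramer's rule:
  det = gamma(0)^2 - gamma(1)^2 = (5.3801)^2 - (-3.9766)^2 = 28.94547601 - 15.81334756 = 13.13212845
  phi_hat_1 = [gamma(1) gamma(0) - gamma(1) gamma(2)] / det = [(-3.9766)(5.3801) - (-3.9766)(3.9766)] / 13.13212845 = -5.5811581 / 13.13212845 = -0.425
  phi_hat_2 = [gamma(0) gamma(2) - gamma(1)^2] / det = [(5.3801)(3.9766) - (-3.9766)^2] / 13.13212845 = 5.5811581 / 13.13212845 = 0.425
So phi_hat = [-0.4250, 0.4250].
Therefore phi_hat_1 = -0.4250.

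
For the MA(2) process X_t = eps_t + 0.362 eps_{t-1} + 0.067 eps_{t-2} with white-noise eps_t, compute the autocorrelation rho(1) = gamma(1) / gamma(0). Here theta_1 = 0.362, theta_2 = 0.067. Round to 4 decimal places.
\rho(1) = 0.3402

For an MA(q) process with theta_0 = 1, the autocovariance is
  gamma(k) = sigma^2 * sum_{i=0..q-k} theta_i * theta_{i+k},
and rho(k) = gamma(k) / gamma(0). Sigma^2 cancels.
  numerator   = (1)*(0.362) + (0.362)*(0.067) = 0.386254.
  denominator = (1)^2 + (0.362)^2 + (0.067)^2 = 1.135533.
  rho(1) = 0.386254 / 1.135533 = 0.3402.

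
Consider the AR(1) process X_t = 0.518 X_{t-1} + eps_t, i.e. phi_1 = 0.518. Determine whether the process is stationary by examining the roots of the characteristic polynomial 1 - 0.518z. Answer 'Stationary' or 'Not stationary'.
\text{Stationary}

The AR(p) characteristic polynomial is P(z) = 1 - 0.518z.
Stationarity requires all roots to lie outside the unit circle, i.e. |z| > 1 for every root.
This is linear in z: 1 + (-0.518) z = 0  =>  z = -1/(-0.518) = 1.930502,  |z| = 1.930502.
Moduli of all roots: 1.9305.
All moduli strictly greater than 1? Yes.
Verdict: Stationary.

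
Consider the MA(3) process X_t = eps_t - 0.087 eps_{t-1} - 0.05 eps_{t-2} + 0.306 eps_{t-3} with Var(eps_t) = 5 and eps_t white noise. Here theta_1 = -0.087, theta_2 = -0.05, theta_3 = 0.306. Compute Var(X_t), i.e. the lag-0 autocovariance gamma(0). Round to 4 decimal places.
\gamma(0) = 5.5185

For an MA(q) process X_t = eps_t + sum_i theta_i eps_{t-i} with
Var(eps_t) = sigma^2, the variance is
  gamma(0) = sigma^2 * (1 + sum_i theta_i^2).
  sum_i theta_i^2 = (-0.087)^2 + (-0.05)^2 + (0.306)^2 = 0.007569 + 0.0025 + 0.093636 = 0.103705.
  gamma(0) = 5 * (1 + 0.103705) = 5 * 1.103705 = 5.518525, which rounds to 5.5185.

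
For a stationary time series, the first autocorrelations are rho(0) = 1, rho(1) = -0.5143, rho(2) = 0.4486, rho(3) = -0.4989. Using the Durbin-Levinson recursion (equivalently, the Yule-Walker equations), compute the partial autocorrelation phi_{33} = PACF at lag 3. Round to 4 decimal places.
\phi_{33} = -0.2860

The PACF at lag k is phi_{kk}, the last component of the solution
to the Yule-Walker system G_k phi = r_k where
  (G_k)_{ij} = rho(|i - j|), (r_k)_i = rho(i), i,j = 1..k.
Equivalently, Durbin-Levinson gives phi_{kk} iteratively:
  phi_{11} = rho(1)
  phi_{kk} = [rho(k) - sum_{j=1..k-1} phi_{k-1,j} rho(k-j)]
            / [1 - sum_{j=1..k-1} phi_{k-1,j} rho(j)],
  phi_{k,j} = phi_{k-1,j} - phi_{kk} phi_{k-1,k-j},  j = 1..k-1.
Step k = 1:
  phi_11 = rho(1) = -0.5143.
Step k = 2:
  phi_22 = [rho(2) - phi_11 rho(1)] / [1 - phi_11 rho(1)] = [0.4486 - (-0.5143)(-0.5143)] / [1 - (-0.5143)(-0.5143)]
         = 0.18409551 / 0.73549551 = 0.250301.
  Update: phi_21 = phi_11 - phi_22 phi_11 = -0.5143 - (0.250301)(-0.5143) = -0.38557.
Step k = 3:
  phi_33 = [rho(3) - phi_21 rho(2) - phi_22 rho(1)] / [1 - phi_21 rho(1) - phi_22 rho(2)]
    numerator   = -0.4989 - (-0.38557)(0.4486) - (0.250301)(-0.5143) = -0.19720331
    denominator = 1 - (-0.38557)(-0.5143) - (0.250301)(0.4486) = 0.68941616
  phi_33 = -0.19720331 / 0.68941616 = -0.286.
Therefore phi_{33} = -0.2860.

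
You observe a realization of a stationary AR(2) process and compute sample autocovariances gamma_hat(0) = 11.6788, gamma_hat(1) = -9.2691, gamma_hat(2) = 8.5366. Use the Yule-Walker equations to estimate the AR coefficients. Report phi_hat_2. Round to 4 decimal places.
\hat\phi_{2} = 0.2730

The Yule-Walker equations for an AR(p) process read, in matrix form,
  Gamma_p phi = r_p,   with   (Gamma_p)_{ij} = gamma(|i - j|),
                       (r_p)_i = gamma(i),   i,j = 1..p.
Substitute the sample gammas (Toeplitz matrix and right-hand side of size 2):
  Gamma_p = [[11.6788, -9.2691], [-9.2691, 11.6788]]
  r_p     = [-9.2691, 8.5366]
Written out:
  11.6788 phi_1 - 9.2691 phi_2 = -9.2691
  -9.2691 phi_1 + 11.6788 phi_2 = 8.5366
Solve by Cramer's rule:
  det = gamma(0)^2 - gamma(1)^2 = (11.6788)^2 - (-9.2691)^2 = 136.39436944 - 85.91621481 = 50.47815463
  phi_hat_1 = [gamma(1) gamma(0) - gamma(1) gamma(2)] / det = [(-9.2691)(11.6788) - (-9.2691)(8.5366)] / 50.47815463 = -29.12536602 / 50.47815463 = -0.577
  phi_hat_2 = [gamma(0) gamma(2) - gamma(1)^2] / det = [(11.6788)(8.5366) - (-9.2691)^2] / 50.47815463 = 13.78102927 / 50.47815463 = 0.273
So phi_hat = [-0.5770, 0.2730].
Therefore phi_hat_2 = 0.2730.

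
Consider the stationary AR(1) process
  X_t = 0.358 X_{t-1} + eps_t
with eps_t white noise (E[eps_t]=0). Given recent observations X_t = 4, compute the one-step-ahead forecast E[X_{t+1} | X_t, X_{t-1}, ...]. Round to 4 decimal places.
E[X_{t+1} \mid \mathcal F_t] = 1.4320

For an AR(p) model X_t = c + sum_i phi_i X_{t-i} + eps_t, the
one-step-ahead conditional mean is
  E[X_{t+1} | X_t, ...] = c + sum_i phi_i X_{t+1-i}.
Substitute known values:
  E[X_{t+1} | ...] = (0.358) * (4)
                   = 1.4320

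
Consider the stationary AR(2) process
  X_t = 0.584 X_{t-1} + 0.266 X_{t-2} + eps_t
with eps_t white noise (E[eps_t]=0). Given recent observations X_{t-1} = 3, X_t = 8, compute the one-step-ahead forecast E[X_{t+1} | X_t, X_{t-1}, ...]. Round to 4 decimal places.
E[X_{t+1} \mid \mathcal F_t] = 5.4700

For an AR(p) model X_t = c + sum_i phi_i X_{t-i} + eps_t, the
one-step-ahead conditional mean is
  E[X_{t+1} | X_t, ...] = c + sum_i phi_i X_{t+1-i}.
Substitute known values:
  E[X_{t+1} | ...] = (0.584) * (8) + (0.266) * (3)
                   = 5.4700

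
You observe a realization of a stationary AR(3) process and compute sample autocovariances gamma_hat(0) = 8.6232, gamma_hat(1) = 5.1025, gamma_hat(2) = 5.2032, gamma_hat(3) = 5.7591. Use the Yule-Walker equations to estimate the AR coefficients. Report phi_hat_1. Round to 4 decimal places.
\hat\phi_{1} = 0.2060

The Yule-Walker equations for an AR(p) process read, in matrix form,
  Gamma_p phi = r_p,   with   (Gamma_p)_{ij} = gamma(|i - j|),
                       (r_p)_i = gamma(i),   i,j = 1..p.
Substitute the sample gammas (Toeplitz matrix and right-hand side of size 3):
  Gamma_p = [[8.6232, 5.1025, 5.2032], [5.1025, 8.6232, 5.1025], [5.2032, 5.1025, 8.6232]]
  r_p     = [5.1025, 5.2032, 5.7591]
Written out (R1..R3):
  (R1) 8.6232 phi_1 + 5.1025 phi_2 + 5.2032 phi_3 = 5.1025
  (R2) 5.1025 phi_1 + 8.6232 phi_2 + 5.1025 phi_3 = 5.2032
  (R3) 5.2032 phi_1 + 5.1025 phi_2 + 8.6232 phi_3 = 5.7591
Gaussian elimination:
  R2 <- R2 - (5.1025/8.6232) R1 = R2 - (0.591718) R1:  5.60396 phi_2 + 2.023675 phi_3 = 2.18396
  R3 <- R3 - (5.2032/8.6232) R1 = R3 - (0.603395) R1:  2.023675 phi_2 + 5.483613 phi_3 = 2.680275
  R3 <- R3 - (2.023675/5.60396) R2 = R3 - (0.361115) R2:  4.752833 phi_3 = 1.891613
Back-substitution:
  phi_hat_3 = 1.891613 / 4.752833 = 0.397997
  phi_hat_2 = (2.18396 - (2.023675)(0.397997)) / 5.60396 = 0.245995
  phi_hat_1 = (5.1025 - (5.1025)(0.245995) - (5.2032)(0.397997)) / 8.6232 = 0.206009
So phi_hat = [0.2060, 0.2460, 0.3980].
Therefore phi_hat_1 = 0.2060.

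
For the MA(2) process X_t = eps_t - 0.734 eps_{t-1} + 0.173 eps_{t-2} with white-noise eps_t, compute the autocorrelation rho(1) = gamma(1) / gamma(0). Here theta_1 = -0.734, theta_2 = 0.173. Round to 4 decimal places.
\rho(1) = -0.5489

For an MA(q) process with theta_0 = 1, the autocovariance is
  gamma(k) = sigma^2 * sum_{i=0..q-k} theta_i * theta_{i+k},
and rho(k) = gamma(k) / gamma(0). Sigma^2 cancels.
  numerator   = (1)*(-0.734) + (-0.734)*(0.173) = -0.860982.
  denominator = (1)^2 + (-0.734)^2 + (0.173)^2 = 1.568685.
  rho(1) = -0.860982 / 1.568685 = -0.5489.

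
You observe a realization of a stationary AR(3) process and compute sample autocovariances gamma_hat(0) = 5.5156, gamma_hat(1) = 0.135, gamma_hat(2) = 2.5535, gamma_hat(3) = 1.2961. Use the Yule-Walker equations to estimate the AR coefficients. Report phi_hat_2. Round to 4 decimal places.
\hat\phi_{2} = 0.4590

The Yule-Walker equations for an AR(p) process read, in matrix form,
  Gamma_p phi = r_p,   with   (Gamma_p)_{ij} = gamma(|i - j|),
                       (r_p)_i = gamma(i),   i,j = 1..p.
Substitute the sample gammas (Toeplitz matrix and right-hand side of size 3):
  Gamma_p = [[5.5156, 0.135, 2.5535], [0.135, 5.5156, 0.135], [2.5535, 0.135, 5.5156]]
  r_p     = [0.135, 2.5535, 1.2961]
Written out (R1..R3):
  (R1) 5.5156 phi_1 + 0.135 phi_2 + 2.5535 phi_3 = 0.135
  (R2) 0.135 phi_1 + 5.5156 phi_2 + 0.135 phi_3 = 2.5535
  (R3) 2.5535 phi_1 + 0.135 phi_2 + 5.5156 phi_3 = 1.2961
Gaussian elimination:
  R2 <- R2 - (0.135/5.5156) R1 = R2 - (0.024476) R1:  5.512296 phi_2 + 0.0725 phi_3 = 2.550196
  R3 <- R3 - (2.5535/5.5156) R1 = R3 - (0.46296) R1:  0.0725 phi_2 + 4.333433 phi_3 = 1.2336
  R3 <- R3 - (0.0725/5.512296) R2 = R3 - (0.013152) R2:  4.332479 phi_3 = 1.200059
Back-substitution:
  phi_hat_3 = 1.200059 / 4.332479 = 0.276991
  phi_hat_2 = (2.550196 - (0.0725)(0.276991)) / 5.512296 = 0.458995
  phi_hat_1 = (0.135 - (0.135)(0.458995) - (2.5535)(0.276991)) / 5.5156 = -0.114994
So phi_hat = [-0.1150, 0.4590, 0.2770].
Therefore phi_hat_2 = 0.4590.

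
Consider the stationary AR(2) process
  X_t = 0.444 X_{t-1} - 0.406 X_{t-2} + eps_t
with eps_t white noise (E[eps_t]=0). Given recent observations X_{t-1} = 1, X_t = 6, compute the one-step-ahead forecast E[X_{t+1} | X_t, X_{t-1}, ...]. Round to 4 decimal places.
E[X_{t+1} \mid \mathcal F_t] = 2.2580

For an AR(p) model X_t = c + sum_i phi_i X_{t-i} + eps_t, the
one-step-ahead conditional mean is
  E[X_{t+1} | X_t, ...] = c + sum_i phi_i X_{t+1-i}.
Substitute known values:
  E[X_{t+1} | ...] = (0.444) * (6) + (-0.406) * (1)
                   = 2.2580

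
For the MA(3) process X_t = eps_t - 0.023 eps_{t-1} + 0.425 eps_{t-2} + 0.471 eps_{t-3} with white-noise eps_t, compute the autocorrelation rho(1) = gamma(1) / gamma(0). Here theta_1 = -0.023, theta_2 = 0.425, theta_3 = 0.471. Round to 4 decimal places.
\rho(1) = 0.1193

For an MA(q) process with theta_0 = 1, the autocovariance is
  gamma(k) = sigma^2 * sum_{i=0..q-k} theta_i * theta_{i+k},
and rho(k) = gamma(k) / gamma(0). Sigma^2 cancels.
  numerator   = (1)*(-0.023) + (-0.023)*(0.425) + (0.425)*(0.471) = 0.1674.
  denominator = (1)^2 + (-0.023)^2 + (0.425)^2 + (0.471)^2 = 1.402995.
  rho(1) = 0.1674 / 1.402995 = 0.1193.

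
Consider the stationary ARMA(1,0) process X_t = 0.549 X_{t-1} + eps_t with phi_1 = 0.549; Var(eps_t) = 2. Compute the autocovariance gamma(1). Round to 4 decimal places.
\gamma(1) = 1.5717

Multiply the model equation by X_{t-k} and take expectations. With theta_0 = psi_0 = 1 and psi_j the MA(infinity) weights, this gives
  gamma(k) - sum_i phi_i gamma(k-i) = c_k,
  c_k = sigma^2 * sum_{j=k..q} theta_j psi_{j-k}   (c_k = 0 for k > q),
using gamma(-m) = gamma(m).
Pure AR (q = 0): c_0 = sigma^2 = 2, c_k = 0 for k >= 1.
Equations for k = 0 and k = 1 (AR order 1):
  gamma(0) = phi_1 gamma(1) + c_0
  gamma(1) = phi_1 gamma(0) + c_1
Substituting the second into the first: gamma(0) (1 - phi_1^2) = c_0 + phi_1 c_1, so
  gamma(0) = c_0 / (1 - phi_1^2) = 2 / (1 - (0.549)^2) = 2 / 0.698599 = 2.862873.
  gamma(1) = phi_1 gamma(0) = (0.549)(2.862873) = 1.571717.
Therefore gamma(1) = 1.5717 (to 4 decimal places).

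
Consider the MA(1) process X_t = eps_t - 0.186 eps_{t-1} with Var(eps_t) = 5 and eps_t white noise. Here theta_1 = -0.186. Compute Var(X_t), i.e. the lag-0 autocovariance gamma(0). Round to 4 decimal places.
\gamma(0) = 5.1730

For an MA(q) process X_t = eps_t + sum_i theta_i eps_{t-i} with
Var(eps_t) = sigma^2, the variance is
  gamma(0) = sigma^2 * (1 + sum_i theta_i^2).
  sum_i theta_i^2 = (-0.186)^2 = 0.034596.
  gamma(0) = 5 * (1 + 0.034596) = 5 * 1.034596 = 5.17298, which rounds to 5.1730.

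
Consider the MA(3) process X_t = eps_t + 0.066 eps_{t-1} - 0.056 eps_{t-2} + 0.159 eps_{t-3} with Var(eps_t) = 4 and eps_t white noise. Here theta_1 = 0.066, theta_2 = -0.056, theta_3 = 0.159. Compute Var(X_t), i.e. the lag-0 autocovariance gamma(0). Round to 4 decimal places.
\gamma(0) = 4.1311

For an MA(q) process X_t = eps_t + sum_i theta_i eps_{t-i} with
Var(eps_t) = sigma^2, the variance is
  gamma(0) = sigma^2 * (1 + sum_i theta_i^2).
  sum_i theta_i^2 = (0.066)^2 + (-0.056)^2 + (0.159)^2 = 0.004356 + 0.003136 + 0.025281 = 0.032773.
  gamma(0) = 4 * (1 + 0.032773) = 4 * 1.032773 = 4.131092, which rounds to 4.1311.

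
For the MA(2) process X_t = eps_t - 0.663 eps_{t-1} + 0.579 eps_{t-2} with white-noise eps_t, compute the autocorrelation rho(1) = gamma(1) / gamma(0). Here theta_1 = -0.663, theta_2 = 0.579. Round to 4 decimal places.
\rho(1) = -0.5899

For an MA(q) process with theta_0 = 1, the autocovariance is
  gamma(k) = sigma^2 * sum_{i=0..q-k} theta_i * theta_{i+k},
and rho(k) = gamma(k) / gamma(0). Sigma^2 cancels.
  numerator   = (1)*(-0.663) + (-0.663)*(0.579) = -1.046877.
  denominator = (1)^2 + (-0.663)^2 + (0.579)^2 = 1.77481.
  rho(1) = -1.046877 / 1.77481 = -0.5899.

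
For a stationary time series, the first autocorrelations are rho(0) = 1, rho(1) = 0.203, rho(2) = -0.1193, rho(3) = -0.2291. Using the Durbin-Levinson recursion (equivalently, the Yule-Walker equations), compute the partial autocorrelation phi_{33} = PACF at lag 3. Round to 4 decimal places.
\phi_{33} = -0.1790

The PACF at lag k is phi_{kk}, the last component of the solution
to the Yule-Walker system G_k phi = r_k where
  (G_k)_{ij} = rho(|i - j|), (r_k)_i = rho(i), i,j = 1..k.
Equivalently, Durbin-Levinson gives phi_{kk} iteratively:
  phi_{11} = rho(1)
  phi_{kk} = [rho(k) - sum_{j=1..k-1} phi_{k-1,j} rho(k-j)]
            / [1 - sum_{j=1..k-1} phi_{k-1,j} rho(j)],
  phi_{k,j} = phi_{k-1,j} - phi_{kk} phi_{k-1,k-j},  j = 1..k-1.
Step k = 1:
  phi_11 = rho(1) = 0.203.
Step k = 2:
  phi_22 = [rho(2) - phi_11 rho(1)] / [1 - phi_11 rho(1)] = [-0.1193 - (0.203)(0.203)] / [1 - (0.203)(0.203)]
         = -0.160509 / 0.958791 = -0.167408.
  Update: phi_21 = phi_11 - phi_22 phi_11 = 0.203 - (-0.167408)(0.203) = 0.236984.
Step k = 3:
  phi_33 = [rho(3) - phi_21 rho(2) - phi_22 rho(1)] / [1 - phi_21 rho(1) - phi_22 rho(2)]
    numerator   = -0.2291 - (0.236984)(-0.1193) - (-0.167408)(0.203) = -0.16684407
    denominator = 1 - (0.236984)(0.203) - (-0.167408)(-0.1193) = 0.93192056
  phi_33 = -0.16684407 / 0.93192056 = -0.179.
Therefore phi_{33} = -0.1790.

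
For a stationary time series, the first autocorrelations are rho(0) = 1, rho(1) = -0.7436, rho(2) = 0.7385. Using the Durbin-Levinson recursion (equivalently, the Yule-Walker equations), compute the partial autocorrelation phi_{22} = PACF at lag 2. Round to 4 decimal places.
\phi_{22} = 0.4151

The PACF at lag k is phi_{kk}, the last component of the solution
to the Yule-Walker system G_k phi = r_k where
  (G_k)_{ij} = rho(|i - j|), (r_k)_i = rho(i), i,j = 1..k.
Equivalently, Durbin-Levinson gives phi_{kk} iteratively:
  phi_{11} = rho(1)
  phi_{kk} = [rho(k) - sum_{j=1..k-1} phi_{k-1,j} rho(k-j)]
            / [1 - sum_{j=1..k-1} phi_{k-1,j} rho(j)],
  phi_{k,j} = phi_{k-1,j} - phi_{kk} phi_{k-1,k-j},  j = 1..k-1.
Step k = 1:
  phi_11 = rho(1) = -0.7436.
Step k = 2:
  phi_22 = [rho(2) - phi_11 rho(1)] / [1 - phi_11 rho(1)] = [0.7385 - (-0.7436)(-0.7436)] / [1 - (-0.7436)(-0.7436)]
         = 0.18555904 / 0.44705904 = 0.4151.
Therefore phi_{22} = 0.4151.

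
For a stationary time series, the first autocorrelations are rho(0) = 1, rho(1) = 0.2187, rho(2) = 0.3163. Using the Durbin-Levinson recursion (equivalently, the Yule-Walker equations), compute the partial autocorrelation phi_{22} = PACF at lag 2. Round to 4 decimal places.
\phi_{22} = 0.2820

The PACF at lag k is phi_{kk}, the last component of the solution
to the Yule-Walker system G_k phi = r_k where
  (G_k)_{ij} = rho(|i - j|), (r_k)_i = rho(i), i,j = 1..k.
Equivalently, Durbin-Levinson gives phi_{kk} iteratively:
  phi_{11} = rho(1)
  phi_{kk} = [rho(k) - sum_{j=1..k-1} phi_{k-1,j} rho(k-j)]
            / [1 - sum_{j=1..k-1} phi_{k-1,j} rho(j)],
  phi_{k,j} = phi_{k-1,j} - phi_{kk} phi_{k-1,k-j},  j = 1..k-1.
Step k = 1:
  phi_11 = rho(1) = 0.2187.
Step k = 2:
  phi_22 = [rho(2) - phi_11 rho(1)] / [1 - phi_11 rho(1)] = [0.3163 - (0.2187)(0.2187)] / [1 - (0.2187)(0.2187)]
         = 0.26847031 / 0.95217031 = 0.282.
Therefore phi_{22} = 0.2820.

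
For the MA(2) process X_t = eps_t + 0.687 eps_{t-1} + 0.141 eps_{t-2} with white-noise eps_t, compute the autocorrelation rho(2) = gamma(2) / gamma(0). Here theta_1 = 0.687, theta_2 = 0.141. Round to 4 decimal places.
\rho(2) = 0.0945

For an MA(q) process with theta_0 = 1, the autocovariance is
  gamma(k) = sigma^2 * sum_{i=0..q-k} theta_i * theta_{i+k},
and rho(k) = gamma(k) / gamma(0). Sigma^2 cancels.
  numerator   = (1)*(0.141) = 0.141.
  denominator = (1)^2 + (0.687)^2 + (0.141)^2 = 1.49185.
  rho(2) = 0.141 / 1.49185 = 0.0945.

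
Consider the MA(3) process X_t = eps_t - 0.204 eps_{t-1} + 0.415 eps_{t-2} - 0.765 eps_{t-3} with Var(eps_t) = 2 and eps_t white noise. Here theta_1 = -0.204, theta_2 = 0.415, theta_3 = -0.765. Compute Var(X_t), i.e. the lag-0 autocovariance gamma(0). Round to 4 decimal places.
\gamma(0) = 3.5981

For an MA(q) process X_t = eps_t + sum_i theta_i eps_{t-i} with
Var(eps_t) = sigma^2, the variance is
  gamma(0) = sigma^2 * (1 + sum_i theta_i^2).
  sum_i theta_i^2 = (-0.204)^2 + (0.415)^2 + (-0.765)^2 = 0.041616 + 0.172225 + 0.585225 = 0.799066.
  gamma(0) = 2 * (1 + 0.799066) = 2 * 1.799066 = 3.598132, which rounds to 3.5981.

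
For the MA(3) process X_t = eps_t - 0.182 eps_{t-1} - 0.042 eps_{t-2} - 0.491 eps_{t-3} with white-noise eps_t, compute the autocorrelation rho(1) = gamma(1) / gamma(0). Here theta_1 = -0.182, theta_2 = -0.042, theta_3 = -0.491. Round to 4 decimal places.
\rho(1) = -0.1205

For an MA(q) process with theta_0 = 1, the autocovariance is
  gamma(k) = sigma^2 * sum_{i=0..q-k} theta_i * theta_{i+k},
and rho(k) = gamma(k) / gamma(0). Sigma^2 cancels.
  numerator   = (1)*(-0.182) + (-0.182)*(-0.042) + (-0.042)*(-0.491) = -0.153734.
  denominator = (1)^2 + (-0.182)^2 + (-0.042)^2 + (-0.491)^2 = 1.275969.
  rho(1) = -0.153734 / 1.275969 = -0.1205.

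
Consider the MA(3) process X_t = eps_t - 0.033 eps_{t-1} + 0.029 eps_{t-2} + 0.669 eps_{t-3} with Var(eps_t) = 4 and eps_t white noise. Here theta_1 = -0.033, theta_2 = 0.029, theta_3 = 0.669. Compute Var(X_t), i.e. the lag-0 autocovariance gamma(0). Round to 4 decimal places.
\gamma(0) = 5.7980

For an MA(q) process X_t = eps_t + sum_i theta_i eps_{t-i} with
Var(eps_t) = sigma^2, the variance is
  gamma(0) = sigma^2 * (1 + sum_i theta_i^2).
  sum_i theta_i^2 = (-0.033)^2 + (0.029)^2 + (0.669)^2 = 0.001089 + 0.000841 + 0.447561 = 0.449491.
  gamma(0) = 4 * (1 + 0.449491) = 4 * 1.449491 = 5.797964, which rounds to 5.7980.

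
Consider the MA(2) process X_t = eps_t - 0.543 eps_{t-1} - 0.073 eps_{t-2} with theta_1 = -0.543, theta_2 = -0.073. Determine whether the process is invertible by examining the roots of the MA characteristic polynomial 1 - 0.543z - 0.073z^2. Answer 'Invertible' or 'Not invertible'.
\text{Invertible}

The MA(q) characteristic polynomial is P(z) = 1 - 0.543z - 0.073z^2.
Invertibility requires all roots to lie outside the unit circle, i.e. |z| > 1 for every root.
Set 1 + (-0.543) z + (-0.073) z^2 = 0, i.e. a z^2 + b z + c = 0 with a = -0.073, b = -0.543, c = 1.
Discriminant D = b^2 - 4ac = (-0.543)^2 - 4*(-0.073)*1 = 0.294849 - (-0.292) = 0.586849.
D >= 0, so the roots are real: z = (-b +/- sqrt(D)) / (2a) = (0.543 +/- 0.766061) / (-0.146).
  z_1 = (0.543 + 0.766061) / (-0.146) = -8.9662,   |z_1| = 8.9662.
  z_2 = (0.543 - 0.766061) / (-0.146) = 1.5278,   |z_2| = 1.5278.
Moduli of all roots: 8.9662, 1.5278.
All moduli strictly greater than 1? Yes.
Verdict: Invertible.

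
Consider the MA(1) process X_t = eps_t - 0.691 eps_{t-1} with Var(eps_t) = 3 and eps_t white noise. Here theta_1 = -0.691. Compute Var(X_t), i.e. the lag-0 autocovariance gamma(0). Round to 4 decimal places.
\gamma(0) = 4.4324

For an MA(q) process X_t = eps_t + sum_i theta_i eps_{t-i} with
Var(eps_t) = sigma^2, the variance is
  gamma(0) = sigma^2 * (1 + sum_i theta_i^2).
  sum_i theta_i^2 = (-0.691)^2 = 0.477481.
  gamma(0) = 3 * (1 + 0.477481) = 3 * 1.477481 = 4.432443, which rounds to 4.4324.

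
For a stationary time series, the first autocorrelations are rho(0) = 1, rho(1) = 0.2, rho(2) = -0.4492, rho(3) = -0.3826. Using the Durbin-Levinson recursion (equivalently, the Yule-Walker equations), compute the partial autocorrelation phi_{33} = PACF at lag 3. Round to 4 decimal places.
\phi_{33} = -0.2041

The PACF at lag k is phi_{kk}, the last component of the solution
to the Yule-Walker system G_k phi = r_k where
  (G_k)_{ij} = rho(|i - j|), (r_k)_i = rho(i), i,j = 1..k.
Equivalently, Durbin-Levinson gives phi_{kk} iteratively:
  phi_{11} = rho(1)
  phi_{kk} = [rho(k) - sum_{j=1..k-1} phi_{k-1,j} rho(k-j)]
            / [1 - sum_{j=1..k-1} phi_{k-1,j} rho(j)],
  phi_{k,j} = phi_{k-1,j} - phi_{kk} phi_{k-1,k-j},  j = 1..k-1.
Step k = 1:
  phi_11 = rho(1) = 0.2.
Step k = 2:
  phi_22 = [rho(2) - phi_11 rho(1)] / [1 - phi_11 rho(1)] = [-0.4492 - (0.2)(0.2)] / [1 - (0.2)(0.2)]
         = -0.4892 / 0.96 = -0.509583.
  Update: phi_21 = phi_11 - phi_22 phi_11 = 0.2 - (-0.509583)(0.2) = 0.301917.
Step k = 3:
  phi_33 = [rho(3) - phi_21 rho(2) - phi_22 rho(1)] / [1 - phi_21 rho(1) - phi_22 rho(2)]
    numerator   = -0.3826 - (0.301917)(-0.4492) - (-0.509583)(0.2) = -0.14506237
    denominator = 1 - (0.301917)(0.2) - (-0.509583)(-0.4492) = 0.71071183
  phi_33 = -0.14506237 / 0.71071183 = -0.2041.
Therefore phi_{33} = -0.2041.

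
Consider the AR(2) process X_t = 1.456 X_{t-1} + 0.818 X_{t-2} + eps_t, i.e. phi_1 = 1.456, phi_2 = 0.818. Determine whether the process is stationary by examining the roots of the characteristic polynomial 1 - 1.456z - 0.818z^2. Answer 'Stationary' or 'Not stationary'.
\text{Not stationary}

The AR(p) characteristic polynomial is P(z) = 1 - 1.456z - 0.818z^2.
Stationarity requires all roots to lie outside the unit circle, i.e. |z| > 1 for every root.
Set 1 + (-1.456) z + (-0.818) z^2 = 0, i.e. a z^2 + b z + c = 0 with a = -0.818, b = -1.456, c = 1.
Discriminant D = b^2 - 4ac = (-1.456)^2 - 4*(-0.818)*1 = 2.119936 - (-3.272) = 5.391936.
D >= 0, so the roots are real: z = (-b +/- sqrt(D)) / (2a) = (1.456 +/- 2.322054) / (-1.636).
  z_1 = (1.456 + 2.322054) / (-1.636) = -2.3093,   |z_1| = 2.3093.
  z_2 = (1.456 - 2.322054) / (-1.636) = 0.5294,   |z_2| = 0.5294.
Moduli of all roots: 2.3093, 0.5294.
All moduli strictly greater than 1? No.
Verdict: Not stationary.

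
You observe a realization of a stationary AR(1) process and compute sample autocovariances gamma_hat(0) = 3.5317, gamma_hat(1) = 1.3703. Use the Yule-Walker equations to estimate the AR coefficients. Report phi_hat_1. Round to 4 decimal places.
\hat\phi_{1} = 0.3880

The Yule-Walker equations for an AR(p) process read, in matrix form,
  Gamma_p phi = r_p,   with   (Gamma_p)_{ij} = gamma(|i - j|),
                       (r_p)_i = gamma(i),   i,j = 1..p.
Substitute the sample gammas (Toeplitz matrix and right-hand side of size 1):
  Gamma_p = [[3.5317]]
  r_p     = [1.3703]
With p = 1 this is the single equation gamma(0) phi_1 = gamma(1):
  phi_hat_1 = gamma(1) / gamma(0) = 1.3703 / 3.5317 = 0.3880.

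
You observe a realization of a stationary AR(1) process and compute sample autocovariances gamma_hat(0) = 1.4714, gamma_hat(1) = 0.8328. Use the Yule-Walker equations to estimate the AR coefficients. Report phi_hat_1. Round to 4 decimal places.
\hat\phi_{1} = 0.5660

The Yule-Walker equations for an AR(p) process read, in matrix form,
  Gamma_p phi = r_p,   with   (Gamma_p)_{ij} = gamma(|i - j|),
                       (r_p)_i = gamma(i),   i,j = 1..p.
Substitute the sample gammas (Toeplitz matrix and right-hand side of size 1):
  Gamma_p = [[1.4714]]
  r_p     = [0.8328]
With p = 1 this is the single equation gamma(0) phi_1 = gamma(1):
  phi_hat_1 = gamma(1) / gamma(0) = 0.8328 / 1.4714 = 0.5660.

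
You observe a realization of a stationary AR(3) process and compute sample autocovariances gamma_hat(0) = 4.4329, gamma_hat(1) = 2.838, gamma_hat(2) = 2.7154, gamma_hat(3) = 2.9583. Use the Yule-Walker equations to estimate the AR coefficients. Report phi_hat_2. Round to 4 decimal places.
\hat\phi_{2} = 0.1900

The Yule-Walker equations for an AR(p) process read, in matrix form,
  Gamma_p phi = r_p,   with   (Gamma_p)_{ij} = gamma(|i - j|),
                       (r_p)_i = gamma(i),   i,j = 1..p.
Substitute the sample gammas (Toeplitz matrix and right-hand side of size 3):
  Gamma_p = [[4.4329, 2.838, 2.7154], [2.838, 4.4329, 2.838], [2.7154, 2.838, 4.4329]]
  r_p     = [2.838, 2.7154, 2.9583]
Written out (R1..R3):
  (R1) 4.4329 phi_1 + 2.838 phi_2 + 2.7154 phi_3 = 2.838
  (R2) 2.838 phi_1 + 4.4329 phi_2 + 2.838 phi_3 = 2.7154
  (R3) 2.7154 phi_1 + 2.838 phi_2 + 4.4329 phi_3 = 2.9583
Gaussian elimination:
  R2 <- R2 - (2.838/4.4329) R1 = R2 - (0.640213) R1:  2.615976 phi_2 + 1.099566 phi_3 = 0.898476
  R3 <- R3 - (2.7154/4.4329) R1 = R3 - (0.612556) R1:  1.099566 phi_2 + 2.769565 phi_3 = 1.219866
  R3 <- R3 - (1.099566/2.615976) R2 = R3 - (0.420327) R2:  2.307388 phi_3 = 0.842212
Back-substitution:
  phi_hat_3 = 0.842212 / 2.307388 = 0.365007
  phi_hat_2 = (0.898476 - (1.099566)(0.365007)) / 2.615976 = 0.190035
  phi_hat_1 = (2.838 - (2.838)(0.190035) - (2.7154)(0.365007)) / 4.4329 = 0.294963
So phi_hat = [0.2950, 0.1900, 0.3650].
Therefore phi_hat_2 = 0.1900.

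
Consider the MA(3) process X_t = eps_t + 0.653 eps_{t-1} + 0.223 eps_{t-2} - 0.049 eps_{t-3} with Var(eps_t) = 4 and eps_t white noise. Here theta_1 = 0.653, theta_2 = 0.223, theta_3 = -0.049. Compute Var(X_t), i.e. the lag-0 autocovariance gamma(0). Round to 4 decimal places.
\gamma(0) = 5.9142

For an MA(q) process X_t = eps_t + sum_i theta_i eps_{t-i} with
Var(eps_t) = sigma^2, the variance is
  gamma(0) = sigma^2 * (1 + sum_i theta_i^2).
  sum_i theta_i^2 = (0.653)^2 + (0.223)^2 + (-0.049)^2 = 0.426409 + 0.049729 + 0.002401 = 0.478539.
  gamma(0) = 4 * (1 + 0.478539) = 4 * 1.478539 = 5.914156, which rounds to 5.9142.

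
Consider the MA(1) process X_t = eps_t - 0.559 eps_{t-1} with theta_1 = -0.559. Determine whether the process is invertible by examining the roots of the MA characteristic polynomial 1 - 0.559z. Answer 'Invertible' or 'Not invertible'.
\text{Invertible}

The MA(q) characteristic polynomial is P(z) = 1 - 0.559z.
Invertibility requires all roots to lie outside the unit circle, i.e. |z| > 1 for every root.
This is linear in z: 1 + (-0.559) z = 0  =>  z = -1/(-0.559) = 1.788909,  |z| = 1.788909.
Moduli of all roots: 1.7889.
All moduli strictly greater than 1? Yes.
Verdict: Invertible.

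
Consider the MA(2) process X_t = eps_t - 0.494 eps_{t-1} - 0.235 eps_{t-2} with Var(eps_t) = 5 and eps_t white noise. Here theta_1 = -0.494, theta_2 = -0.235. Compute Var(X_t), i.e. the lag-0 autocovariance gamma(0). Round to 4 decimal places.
\gamma(0) = 6.4963

For an MA(q) process X_t = eps_t + sum_i theta_i eps_{t-i} with
Var(eps_t) = sigma^2, the variance is
  gamma(0) = sigma^2 * (1 + sum_i theta_i^2).
  sum_i theta_i^2 = (-0.494)^2 + (-0.235)^2 = 0.244036 + 0.055225 = 0.299261.
  gamma(0) = 5 * (1 + 0.299261) = 5 * 1.299261 = 6.496305, which rounds to 6.4963.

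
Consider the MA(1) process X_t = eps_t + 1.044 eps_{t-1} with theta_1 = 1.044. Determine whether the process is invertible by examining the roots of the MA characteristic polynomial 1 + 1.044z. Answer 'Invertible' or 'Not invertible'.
\text{Not invertible}

The MA(q) characteristic polynomial is P(z) = 1 + 1.044z.
Invertibility requires all roots to lie outside the unit circle, i.e. |z| > 1 for every root.
This is linear in z: 1 + (1.044) z = 0  =>  z = -1/(1.044) = -0.957854,  |z| = 0.957854.
Moduli of all roots: 0.9579.
All moduli strictly greater than 1? No.
Verdict: Not invertible.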